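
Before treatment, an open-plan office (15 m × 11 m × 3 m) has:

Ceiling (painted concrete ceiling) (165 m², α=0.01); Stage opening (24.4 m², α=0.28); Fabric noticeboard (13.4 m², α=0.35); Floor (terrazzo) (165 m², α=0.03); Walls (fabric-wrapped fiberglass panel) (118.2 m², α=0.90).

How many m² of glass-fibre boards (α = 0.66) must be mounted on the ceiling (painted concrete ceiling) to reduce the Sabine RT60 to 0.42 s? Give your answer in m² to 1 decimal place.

Equivalent absorption area: A₁ = 165·0.01 + 24.4·0.28 + 13.4·0.35 + 165·0.03 + 118.2·0.90 = 124.502 m².
Required A₂ = 0.161·495/0.42 = 189.750 sabins.
Absorption to add: 189.750 − 124.502 = 65.248 sabins.
Each m² of panel replacing the ceiling (painted concrete ceiling) adds (0.66 − 0.01) = 0.65 sabins.
Panel area = 65.248 / 0.65 = 100.4 m².

100.4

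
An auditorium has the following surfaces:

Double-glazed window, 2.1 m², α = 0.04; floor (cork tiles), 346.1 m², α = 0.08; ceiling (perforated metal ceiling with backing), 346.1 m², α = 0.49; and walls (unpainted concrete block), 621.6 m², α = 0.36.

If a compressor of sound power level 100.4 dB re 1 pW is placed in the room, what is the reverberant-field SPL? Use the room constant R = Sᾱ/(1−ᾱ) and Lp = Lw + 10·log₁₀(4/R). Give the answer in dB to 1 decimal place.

Σ(Sᵢαᵢ) = 2.1·0.04 + 346.1·0.08 + 346.1·0.49 + 621.6·0.36 = 421.137; total area S = 1315.9 m².
ᾱ = 421.137/1315.9 = 0.3200; R = Sᾱ/(1−ᾱ) = 421.137/(1−0.3200) = 619.319 m².
Lp = 100.4 + 10·log₁₀(4/619.319) = 100.4 + (-21.90) = 78.5 dB.

78.5 dB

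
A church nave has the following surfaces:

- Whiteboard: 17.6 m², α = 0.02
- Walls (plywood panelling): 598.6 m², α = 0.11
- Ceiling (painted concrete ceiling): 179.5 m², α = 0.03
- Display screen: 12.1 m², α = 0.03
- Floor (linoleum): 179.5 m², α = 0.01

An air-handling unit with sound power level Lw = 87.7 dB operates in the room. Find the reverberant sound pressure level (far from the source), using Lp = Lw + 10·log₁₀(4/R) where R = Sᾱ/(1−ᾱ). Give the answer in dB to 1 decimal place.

Σ(Sᵢαᵢ) = 17.6×0.02 + 598.6×0.11 + 179.5×0.03 + 12.1×0.03 + 179.5×0.01 = 73.741; total area S = 987.3 m².
ᾱ = 0.0747, so room constant R = A/(1−ᾱ) = 79.694 m².
Lp = Lw + 10 log₁₀(4/R) = 87.7 -12.99 = 74.7 dB.

74.7 dB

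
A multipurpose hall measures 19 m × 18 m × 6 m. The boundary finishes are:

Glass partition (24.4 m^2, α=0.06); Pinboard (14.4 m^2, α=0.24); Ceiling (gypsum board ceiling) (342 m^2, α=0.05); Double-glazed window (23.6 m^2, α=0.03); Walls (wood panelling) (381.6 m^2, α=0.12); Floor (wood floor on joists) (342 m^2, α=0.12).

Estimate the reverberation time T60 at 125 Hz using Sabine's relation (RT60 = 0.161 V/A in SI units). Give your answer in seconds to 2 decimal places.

3.02 s

Summing Sᵢαᵢ: 1.464 + 3.456 + 17.100 + 0.708 + 45.792 + 41.040 → A = 109.560 sabins.
Volume V = 19 × 18 × 6 = 2052 m³.
T = 0.161 V/A = 0.161·2052/109.560 = 3.02 s.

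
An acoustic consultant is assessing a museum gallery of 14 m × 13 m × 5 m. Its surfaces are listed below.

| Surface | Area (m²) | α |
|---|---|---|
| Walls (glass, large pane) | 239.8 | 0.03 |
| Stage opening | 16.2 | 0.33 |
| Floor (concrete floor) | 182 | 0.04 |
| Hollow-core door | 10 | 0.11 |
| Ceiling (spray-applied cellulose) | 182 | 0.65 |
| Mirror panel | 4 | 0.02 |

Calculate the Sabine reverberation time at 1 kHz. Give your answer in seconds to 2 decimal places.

Equivalent absorption area: A = 239.8·0.03 + 16.2·0.33 + 182·0.04 + 10·0.11 + 182·0.65 + 4·0.02 = 139.300 m².
Volume V = 14 × 13 × 5 = 910 m³.
Sabine: RT60 = 0.161 × 910 / 139.300 = 1.05 s.

1.05 s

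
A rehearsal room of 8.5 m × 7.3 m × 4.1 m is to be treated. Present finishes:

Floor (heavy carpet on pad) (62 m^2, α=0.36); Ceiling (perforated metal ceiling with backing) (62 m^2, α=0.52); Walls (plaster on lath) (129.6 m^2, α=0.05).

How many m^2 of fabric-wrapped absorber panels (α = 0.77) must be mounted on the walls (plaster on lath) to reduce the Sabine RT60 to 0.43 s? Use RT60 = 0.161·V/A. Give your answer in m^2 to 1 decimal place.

47.5

Total absorption A₁ = 62*0.36 + 62*0.52 + 129.6*0.05
  = 22.320 + 32.240 + 6.480 = 61.040 m^2 sabins.
V = 254.405 m³. Target absorption A₂ = 0.161 × 254.405 / 0.43 = 95.254 sabins.
ΔA needed = 95.254 − 61.040 = 34.214 sabins.
Net gain per m^2: Δα = 0.77 − 0.05 = 0.72.
Panel area = 34.214 / 0.72 = 47.5 m^2.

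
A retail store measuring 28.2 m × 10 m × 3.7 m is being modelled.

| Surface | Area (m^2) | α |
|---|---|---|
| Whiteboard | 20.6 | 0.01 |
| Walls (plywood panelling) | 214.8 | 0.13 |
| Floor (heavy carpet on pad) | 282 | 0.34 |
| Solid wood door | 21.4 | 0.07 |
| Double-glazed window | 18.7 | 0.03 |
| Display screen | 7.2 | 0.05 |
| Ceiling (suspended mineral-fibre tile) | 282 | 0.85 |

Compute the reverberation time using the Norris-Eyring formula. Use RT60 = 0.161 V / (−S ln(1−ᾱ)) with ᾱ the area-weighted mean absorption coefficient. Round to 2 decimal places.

Total surface area S = 20.6 + 214.8 + 282 + 21.4 + 18.7 + 7.2 + 282 = 846.7 m^2.
Σ(Sᵢαᵢ) = 20.6·0.01 + 214.8·0.13 + 282·0.34 + 21.4·0.07 + 18.7·0.03 + 7.2·0.05 + 282·0.85 = 366.129.
ᾱ = 366.129 / 846.7 = 0.4324.
Eyring denominator: −S ln(1−ᾱ) = 479.519.
V = 28.2 × 10 × 3.7 = 1043.4 m³.
RT60 = 0.161 × 1043.4 / 479.519 = 0.35 s.

0.35 sec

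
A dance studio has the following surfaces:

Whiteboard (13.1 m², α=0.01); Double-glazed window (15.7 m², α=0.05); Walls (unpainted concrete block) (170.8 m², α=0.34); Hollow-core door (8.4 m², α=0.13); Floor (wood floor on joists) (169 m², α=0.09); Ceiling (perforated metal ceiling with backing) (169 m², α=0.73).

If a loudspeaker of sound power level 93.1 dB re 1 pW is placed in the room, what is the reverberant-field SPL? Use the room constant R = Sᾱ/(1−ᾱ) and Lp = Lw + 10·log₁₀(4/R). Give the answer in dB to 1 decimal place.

74.2 dB

Σ(Sᵢαᵢ) = 13.1×0.01 + 15.7×0.05 + 170.8×0.34 + 8.4×0.13 + 169×0.09 + 169×0.73 = 198.660; total area S = 546.0 m².
ᾱ = 198.660/546.0 = 0.3638; R = Sᾱ/(1−ᾱ) = 198.660/(1−0.3638) = 312.260 m².
Lp = 93.1 + 10·log₁₀(4/312.260) = 93.1 + (-18.92) = 74.2 dB.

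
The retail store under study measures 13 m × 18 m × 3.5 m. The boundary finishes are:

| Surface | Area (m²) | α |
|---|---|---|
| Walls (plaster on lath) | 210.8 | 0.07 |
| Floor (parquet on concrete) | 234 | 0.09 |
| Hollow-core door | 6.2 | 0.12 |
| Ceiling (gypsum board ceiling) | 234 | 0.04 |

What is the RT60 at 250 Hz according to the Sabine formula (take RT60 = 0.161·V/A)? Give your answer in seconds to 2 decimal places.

2.87 s

A = Σ Sᵢαᵢ = 210.8*0.07 + 234*0.09 + 6.2*0.12 + 234*0.04 = 45.920 sabins.
Volume V = 13 × 18 × 3.5 = 819 m³.
RT60 = 0.161 · V / A = 0.161 × 819 / 45.920 = 2.87 s.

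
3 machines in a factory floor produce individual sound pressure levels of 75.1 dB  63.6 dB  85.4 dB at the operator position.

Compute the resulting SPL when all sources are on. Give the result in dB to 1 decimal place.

Converting to relative power and adding: 10^(75.1/10) + 10^(63.6/10) + 10^(85.4/10) = 3.814e+08.
Back to dB: 10·log₁₀ Σ = 85.8 dB.

85.8 dB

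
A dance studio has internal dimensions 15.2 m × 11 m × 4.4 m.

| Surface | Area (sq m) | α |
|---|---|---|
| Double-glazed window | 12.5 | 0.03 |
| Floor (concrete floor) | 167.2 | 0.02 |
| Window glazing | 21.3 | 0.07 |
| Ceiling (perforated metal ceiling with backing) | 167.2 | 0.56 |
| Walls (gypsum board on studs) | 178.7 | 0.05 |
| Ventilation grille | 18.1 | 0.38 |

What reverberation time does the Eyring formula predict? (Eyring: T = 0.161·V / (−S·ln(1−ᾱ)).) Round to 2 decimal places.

0.92 s

Total surface area S = 12.5 + 167.2 + 21.3 + 167.2 + 178.7 + 18.1 = 565.0 sq m.
Absorption A = 12.5·0.03 + 167.2·0.02 + 21.3·0.07 + 167.2·0.56 + 178.7·0.05 + 18.1·0.38 = 114.655 sabins.
ᾱ = 114.655 / 565.0 = 0.2029.
−S·ln(1−ᾱ) = −565.0 × ln(1 − 0.2029) = 128.128.
V = 15.2 × 11 × 4.4 = 735.68 m³.
T = 0.161·V/[−S·ln(1−ᾱ)] = 0.161·735.68/128.128 = 0.92 s.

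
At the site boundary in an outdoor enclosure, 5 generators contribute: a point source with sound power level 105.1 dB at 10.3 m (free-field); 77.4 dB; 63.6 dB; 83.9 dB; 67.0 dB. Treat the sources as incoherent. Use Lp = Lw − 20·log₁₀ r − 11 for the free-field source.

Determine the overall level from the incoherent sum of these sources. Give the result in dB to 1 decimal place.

85.2 dB

Source at 10.3 m: Lp = 105.1 − 20·log₁₀(10.3) − 11 = 73.8 dB.
Sum in the linear (power) domain: Σ 10^(Lᵢ/10) = 10^(73.8/10) + 10^(77.4/10) + 10^(63.6/10) + 10^(83.9/10) + 10^(67.0/10) = 3.317e+08.
Back to dB: 10·log₁₀ Σ = 85.2 dB.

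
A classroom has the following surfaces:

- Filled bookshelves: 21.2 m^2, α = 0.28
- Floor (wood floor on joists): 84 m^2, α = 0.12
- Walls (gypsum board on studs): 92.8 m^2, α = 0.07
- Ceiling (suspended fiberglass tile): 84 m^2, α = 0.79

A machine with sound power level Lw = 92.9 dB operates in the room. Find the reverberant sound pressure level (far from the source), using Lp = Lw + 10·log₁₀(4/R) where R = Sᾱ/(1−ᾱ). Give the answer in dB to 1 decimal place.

77.8 dB

A = 88.872 sabins; S = 282.0 m^2.
ᾱ = 0.3151, so room constant R = A/(1−ᾱ) = 129.759 m^2.
Lp = 92.9 + 10·log₁₀(4/129.759) = 92.9 + (-15.11) = 77.8 dB.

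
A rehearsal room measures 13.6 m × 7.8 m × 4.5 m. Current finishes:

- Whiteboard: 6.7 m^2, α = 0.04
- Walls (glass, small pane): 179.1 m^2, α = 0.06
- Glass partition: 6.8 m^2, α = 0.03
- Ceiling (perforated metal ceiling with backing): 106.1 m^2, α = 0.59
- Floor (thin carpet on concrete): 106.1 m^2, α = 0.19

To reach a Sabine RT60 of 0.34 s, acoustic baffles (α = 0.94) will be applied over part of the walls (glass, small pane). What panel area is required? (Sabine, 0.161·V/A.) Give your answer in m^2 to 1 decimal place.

Summing Sᵢαᵢ: 0.268 + 10.746 + 0.204 + 62.599 + 20.159 → A₁ = 93.976 sabins.
V = 477.36 m³. Target absorption A₂ = 0.161 × 477.36 / 0.34 = 226.044 sabins.
ΔA needed = 226.044 − 93.976 = 132.068 sabins.
Each m^2 of panel replacing the walls (glass, small pane) adds (0.94 − 0.06) = 0.88 sabins.
Panel area = 132.068 / 0.88 = 150.1 m^2.

150.1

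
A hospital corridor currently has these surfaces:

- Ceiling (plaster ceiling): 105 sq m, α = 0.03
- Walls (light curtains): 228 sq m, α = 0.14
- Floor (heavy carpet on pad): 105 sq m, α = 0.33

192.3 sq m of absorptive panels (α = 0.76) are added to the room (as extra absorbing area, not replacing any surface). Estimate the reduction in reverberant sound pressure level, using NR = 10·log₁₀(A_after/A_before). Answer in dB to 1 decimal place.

Total absorption A_before = 105·0.03 + 228·0.14 + 105·0.33
  = 3.150 + 31.920 + 34.650 = 69.720 sq m sabins.
Treatment contributes 192.3·0.76 = 146.148 sabins.
A_after = 69.720 + 146.148 = 215.868 sabins.
Reduction = 10 log₁₀(A_after/A_before) = 10 log₁₀(3.0962) = 4.9 dB.

4.9 dB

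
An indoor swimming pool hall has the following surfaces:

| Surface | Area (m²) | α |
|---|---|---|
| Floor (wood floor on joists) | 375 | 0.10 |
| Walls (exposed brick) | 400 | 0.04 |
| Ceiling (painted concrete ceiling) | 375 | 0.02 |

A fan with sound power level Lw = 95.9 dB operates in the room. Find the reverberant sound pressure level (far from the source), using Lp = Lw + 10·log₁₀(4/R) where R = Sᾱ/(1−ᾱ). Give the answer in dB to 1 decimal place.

A = 61.000 sabins; S = 1150.0 m².
ᾱ = 0.0530, so room constant R = A/(1−ᾱ) = 64.414 m².
Lp = Lw + 10 log₁₀(4/R) = 95.9 -12.07 = 83.8 dB.

83.8 dB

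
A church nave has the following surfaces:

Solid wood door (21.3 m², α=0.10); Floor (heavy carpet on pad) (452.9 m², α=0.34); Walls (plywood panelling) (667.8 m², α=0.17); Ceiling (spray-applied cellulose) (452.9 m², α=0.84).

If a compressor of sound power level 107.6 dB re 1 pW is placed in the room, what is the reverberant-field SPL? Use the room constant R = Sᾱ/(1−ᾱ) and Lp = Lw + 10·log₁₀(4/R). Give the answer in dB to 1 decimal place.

83.2 dB

A = 650.078 sabins; S = 1594.9 m².
ᾱ = 0.4076, so room constant R = A/(1−ᾱ) = 1097.363 m².
Lp = 107.6 + 10·log₁₀(4/1097.363) = 107.6 + (-24.38) = 83.2 dB.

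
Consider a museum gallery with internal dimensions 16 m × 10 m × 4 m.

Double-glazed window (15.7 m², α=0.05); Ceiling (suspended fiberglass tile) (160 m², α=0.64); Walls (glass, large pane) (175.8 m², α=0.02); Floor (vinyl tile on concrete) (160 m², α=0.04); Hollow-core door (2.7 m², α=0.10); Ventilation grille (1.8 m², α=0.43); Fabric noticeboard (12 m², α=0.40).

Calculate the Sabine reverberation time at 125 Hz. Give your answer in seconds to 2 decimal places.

0.87 s

Equivalent absorption area: A = 15.7*0.05 + 160*0.64 + 175.8*0.02 + 160*0.04 + 2.7*0.10 + 1.8*0.43 + 12*0.40 = 118.945 m².
Volume V = 16 × 10 × 4 = 640 m³.
T = 0.161 V/A = 0.161·640/118.945 = 0.87 s.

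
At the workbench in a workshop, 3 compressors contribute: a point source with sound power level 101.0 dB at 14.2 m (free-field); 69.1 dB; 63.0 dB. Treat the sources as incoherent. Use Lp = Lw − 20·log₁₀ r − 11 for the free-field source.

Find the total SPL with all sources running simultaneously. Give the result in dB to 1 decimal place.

Source at 14.2 m: Lp = 101.0 − 20·log₁₀(14.2) − 11 = 67.0 dB.
Sum in the linear (power) domain: Σ 10^(Lᵢ/10) = 10^(67.0/10) + 10^(69.1/10) + 10^(63.0/10) = 1.514e+07.
Back to dB: 10·log₁₀ Σ = 71.8 dB.

71.8 dB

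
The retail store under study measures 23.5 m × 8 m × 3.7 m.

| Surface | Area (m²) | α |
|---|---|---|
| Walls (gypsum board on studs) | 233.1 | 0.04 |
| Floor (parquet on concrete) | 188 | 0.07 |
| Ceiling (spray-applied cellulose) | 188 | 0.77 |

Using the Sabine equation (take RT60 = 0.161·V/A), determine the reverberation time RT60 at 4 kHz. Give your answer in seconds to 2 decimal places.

Summing Sᵢαᵢ: 9.324 + 13.160 + 144.760 → A = 167.244 sabins.
V = 23.5·8·3.7 = 695.6 m³.
T = 0.161 V/A = 0.161·695.6/167.244 = 0.67 s.

0.67 seconds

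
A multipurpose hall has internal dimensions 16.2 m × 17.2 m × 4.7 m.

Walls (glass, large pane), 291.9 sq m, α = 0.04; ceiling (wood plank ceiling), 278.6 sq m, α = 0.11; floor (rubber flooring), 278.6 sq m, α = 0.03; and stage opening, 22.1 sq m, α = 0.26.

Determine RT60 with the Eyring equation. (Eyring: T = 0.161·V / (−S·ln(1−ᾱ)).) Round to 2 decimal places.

Total surface area S = 291.9 + 278.6 + 278.6 + 22.1 = 871.2 sq m.
Σ(Sᵢαᵢ) = 291.9·0.04 + 278.6·0.11 + 278.6·0.03 + 22.1·0.26 = 56.426.
ᾱ = 56.426 / 871.2 = 0.0648.
−S·ln(1−ᾱ) = −871.2 × ln(1 − 0.0648) = 58.366.
V = 16.2 × 17.2 × 4.7 = 1309.608 m³.
RT60 = 0.161 × 1309.608 / 58.366 = 3.61 s.

3.61 sec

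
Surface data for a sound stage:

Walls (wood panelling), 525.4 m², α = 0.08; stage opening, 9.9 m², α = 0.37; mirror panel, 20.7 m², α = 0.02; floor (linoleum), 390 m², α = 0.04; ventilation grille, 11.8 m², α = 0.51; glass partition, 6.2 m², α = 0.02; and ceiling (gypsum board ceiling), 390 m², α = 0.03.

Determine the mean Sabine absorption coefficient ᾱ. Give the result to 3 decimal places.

0.059

Total surface area S = 1354.0 m².
Σ(Sᵢαᵢ) = 525.4·0.08 + 9.9·0.37 + 20.7·0.02 + 390·0.04 + 11.8·0.51 + 6.2·0.02 + 390·0.03 = 79.551.
ᾱ = A/S = 0.059.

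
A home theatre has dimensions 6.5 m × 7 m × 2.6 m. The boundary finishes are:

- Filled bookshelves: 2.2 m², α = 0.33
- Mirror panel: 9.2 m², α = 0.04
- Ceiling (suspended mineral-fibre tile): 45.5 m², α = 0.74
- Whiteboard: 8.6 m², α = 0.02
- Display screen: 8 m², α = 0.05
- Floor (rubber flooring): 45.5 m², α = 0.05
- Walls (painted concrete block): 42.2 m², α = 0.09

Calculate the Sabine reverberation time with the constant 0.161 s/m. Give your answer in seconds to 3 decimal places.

Total absorption A = 2.2×0.33 + 9.2×0.04 + 45.5×0.74 + 8.6×0.02 + 8×0.05 + 45.5×0.05 + 42.2×0.09
  = 0.726 + 0.368 + 33.670 + 0.172 + 0.400 + 2.275 + 3.798 = 41.409 m² sabins.
Volume V = 6.5 × 7 × 2.6 = 118.3 m³.
Sabine: RT60 = 0.161 × 118.3 / 41.409 = 0.460 s.

0.460 sec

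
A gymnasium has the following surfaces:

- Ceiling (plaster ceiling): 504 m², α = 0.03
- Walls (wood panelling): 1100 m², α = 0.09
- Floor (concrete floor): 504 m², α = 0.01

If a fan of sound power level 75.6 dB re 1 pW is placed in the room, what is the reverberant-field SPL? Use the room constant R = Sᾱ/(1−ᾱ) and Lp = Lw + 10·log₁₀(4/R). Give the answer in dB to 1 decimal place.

60.6 dB

A = 119.160 sabins; S = 2108.0 m².
ᾱ = 119.160/2108.0 = 0.0565; R = Sᾱ/(1−ᾱ) = 119.160/(1−0.0565) = 126.296 m².
Lp = 75.6 + 10·log₁₀(4/126.296) = 75.6 + (-14.99) = 60.6 dB.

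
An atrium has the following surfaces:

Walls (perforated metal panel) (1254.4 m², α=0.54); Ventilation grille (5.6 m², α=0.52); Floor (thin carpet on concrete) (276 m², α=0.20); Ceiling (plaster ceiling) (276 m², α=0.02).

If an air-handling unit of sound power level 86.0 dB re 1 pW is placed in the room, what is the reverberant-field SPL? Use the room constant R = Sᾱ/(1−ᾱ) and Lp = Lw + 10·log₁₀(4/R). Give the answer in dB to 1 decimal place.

61.0 dB

A = 741.008 sabins; S = 1812.0 m².
ᾱ = 0.4089, so room constant R = A/(1−ᾱ) = 1253.609 m².
Lp = 86.0 + 10·log₁₀(4/1253.609) = 86.0 + (-24.96) = 61.0 dB.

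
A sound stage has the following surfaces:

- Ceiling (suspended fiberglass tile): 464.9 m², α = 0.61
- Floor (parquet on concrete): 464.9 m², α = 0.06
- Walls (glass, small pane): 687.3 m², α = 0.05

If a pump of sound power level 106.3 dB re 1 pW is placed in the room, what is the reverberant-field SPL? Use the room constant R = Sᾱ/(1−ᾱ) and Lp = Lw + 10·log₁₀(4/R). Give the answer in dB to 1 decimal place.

85.9 dB

Σ(Sᵢαᵢ) = 464.9·0.61 + 464.9·0.06 + 687.3·0.05 = 345.848; total area S = 1617.1 m².
ᾱ = 345.848/1617.1 = 0.2139; R = Sᾱ/(1−ᾱ) = 345.848/(1−0.2139) = 439.954 m².
Lp = Lw + 10 log₁₀(4/R) = 106.3 -20.41 = 85.9 dB.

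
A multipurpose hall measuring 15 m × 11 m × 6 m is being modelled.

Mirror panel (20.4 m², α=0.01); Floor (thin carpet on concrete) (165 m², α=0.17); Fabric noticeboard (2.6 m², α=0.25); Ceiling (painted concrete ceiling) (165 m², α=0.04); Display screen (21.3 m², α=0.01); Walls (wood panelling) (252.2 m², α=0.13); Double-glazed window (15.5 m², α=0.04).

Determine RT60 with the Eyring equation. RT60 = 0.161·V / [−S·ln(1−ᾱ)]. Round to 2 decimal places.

2.18 s

Total surface area S = 20.4 + 165 + 2.6 + 165 + 21.3 + 252.2 + 15.5 = 642.0 m².
Σ(Sᵢαᵢ) = 20.4·0.01 + 165·0.17 + 2.6·0.25 + 165·0.04 + 21.3·0.01 + 252.2·0.13 + 15.5·0.04 = 69.123.
Mean coefficient ᾱ = A/S = 0.1077.
Eyring denominator: −S ln(1−ᾱ) = 73.158.
V = 15 × 11 × 6 = 990 m³.
T = 0.161·V/[−S·ln(1−ᾱ)] = 0.161·990/73.158 = 2.18 s.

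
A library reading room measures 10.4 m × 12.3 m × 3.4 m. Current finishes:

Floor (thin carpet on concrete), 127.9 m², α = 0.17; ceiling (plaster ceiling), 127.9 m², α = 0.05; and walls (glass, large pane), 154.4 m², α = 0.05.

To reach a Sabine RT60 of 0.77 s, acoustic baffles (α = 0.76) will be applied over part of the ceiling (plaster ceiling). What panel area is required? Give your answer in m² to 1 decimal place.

77.6

A₁ = Σ Sᵢαᵢ = 127.9*0.17 + 127.9*0.05 + 154.4*0.05 = 35.858 sabins.
V = 434.928 m³. Target absorption A₂ = 0.161 × 434.928 / 0.77 = 90.939 sabins.
Absorption to add: 90.939 − 35.858 = 55.081 sabins.
Each m² of panel replacing the ceiling (plaster ceiling) adds (0.76 − 0.05) = 0.71 sabins.
Panel area = 55.081 / 0.71 = 77.6 m².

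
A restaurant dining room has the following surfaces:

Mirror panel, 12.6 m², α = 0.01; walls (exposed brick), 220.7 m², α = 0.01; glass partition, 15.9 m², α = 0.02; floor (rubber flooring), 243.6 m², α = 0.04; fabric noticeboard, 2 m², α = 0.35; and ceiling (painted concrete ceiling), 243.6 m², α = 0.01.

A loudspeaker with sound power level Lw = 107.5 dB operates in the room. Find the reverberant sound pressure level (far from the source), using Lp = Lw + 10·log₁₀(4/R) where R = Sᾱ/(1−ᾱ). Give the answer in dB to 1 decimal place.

Σ(Sᵢαᵢ) = 12.6×0.01 + 220.7×0.01 + 15.9×0.02 + 243.6×0.04 + 2×0.35 + 243.6×0.01 = 15.531; total area S = 738.4 m².
ᾱ = 0.0210, so room constant R = A/(1−ᾱ) = 15.864 m².
Lp = 107.5 + 10·log₁₀(4/15.864) = 107.5 + (-5.98) = 101.5 dB.

101.5 dB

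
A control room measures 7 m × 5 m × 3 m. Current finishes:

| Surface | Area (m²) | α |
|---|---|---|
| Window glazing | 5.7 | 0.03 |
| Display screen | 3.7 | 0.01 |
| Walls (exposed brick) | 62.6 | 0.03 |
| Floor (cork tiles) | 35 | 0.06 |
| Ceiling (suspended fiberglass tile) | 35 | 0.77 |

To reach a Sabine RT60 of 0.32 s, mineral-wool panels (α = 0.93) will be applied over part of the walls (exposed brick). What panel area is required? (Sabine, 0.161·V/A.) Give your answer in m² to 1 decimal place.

Equivalent absorption area: A₁ = 5.7×0.03 + 3.7×0.01 + 62.6×0.03 + 35×0.06 + 35×0.77 = 31.136 m².
Required A₂ = 0.161·105/0.32 = 52.828 sabins.
Absorption to add: 52.828 − 31.136 = 21.692 sabins.
Each m² of panel replacing the walls (exposed brick) adds (0.93 − 0.03) = 0.90 sabins.
Panel area = 21.692 / 0.90 = 24.1 m².

24.1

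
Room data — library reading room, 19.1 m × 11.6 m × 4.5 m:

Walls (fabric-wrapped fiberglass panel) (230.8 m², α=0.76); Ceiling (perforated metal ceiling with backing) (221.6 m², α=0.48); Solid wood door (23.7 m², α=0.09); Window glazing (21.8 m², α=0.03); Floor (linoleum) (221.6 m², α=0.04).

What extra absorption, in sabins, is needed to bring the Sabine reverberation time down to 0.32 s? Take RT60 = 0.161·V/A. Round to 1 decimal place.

208.2 sabins

A₁ = Σ Sᵢαᵢ = 230.8×0.76 + 221.6×0.48 + 23.7×0.09 + 21.8×0.03 + 221.6×0.04 = 293.427 sabins.
V = 997.02 m³. Required absorption A₂ = 0.161 × 997.02 / 0.32 = 501.626 sabins.
ΔA = A₂ − A₁ = 501.626 − 293.427 = 208.2 sabins.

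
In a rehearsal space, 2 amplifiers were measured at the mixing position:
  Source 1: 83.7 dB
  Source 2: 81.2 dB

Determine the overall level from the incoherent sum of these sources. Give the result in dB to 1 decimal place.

Sum in the linear (power) domain: Σ 10^(Lᵢ/10) = 10^(83.7/10) + 10^(81.2/10) = 3.662e+08.
L_total = 10·log₁₀(3.662e+08) = 85.6 dB.

85.6 dB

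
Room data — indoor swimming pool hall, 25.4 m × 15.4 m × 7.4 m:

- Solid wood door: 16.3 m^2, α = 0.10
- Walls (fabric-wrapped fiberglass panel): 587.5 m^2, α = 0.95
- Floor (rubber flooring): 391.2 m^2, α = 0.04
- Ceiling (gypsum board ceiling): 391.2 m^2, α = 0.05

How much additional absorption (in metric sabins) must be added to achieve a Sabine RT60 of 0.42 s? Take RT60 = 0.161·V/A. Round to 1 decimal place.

514.6 sabins

A₁ = Σ Sᵢαᵢ = 16.3·0.10 + 587.5·0.95 + 391.2·0.04 + 391.2·0.05 = 594.963 sabins.
Target A₂ = 0.161·2894.584/0.42 = 1109.591 sabins (V = 2894.584 m³).
Additional absorption ΔA = 1109.591 − 594.963 = 514.6 sabins.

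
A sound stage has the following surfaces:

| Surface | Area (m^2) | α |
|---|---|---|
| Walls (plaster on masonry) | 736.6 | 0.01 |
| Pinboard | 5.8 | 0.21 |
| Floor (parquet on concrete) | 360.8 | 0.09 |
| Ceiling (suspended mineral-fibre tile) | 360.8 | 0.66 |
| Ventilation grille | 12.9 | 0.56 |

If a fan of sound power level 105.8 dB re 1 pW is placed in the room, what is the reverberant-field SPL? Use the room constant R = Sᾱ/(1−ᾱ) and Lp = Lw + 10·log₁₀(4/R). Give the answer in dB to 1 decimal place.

86.3 dB

A = 286.408 sabins; S = 1476.9 m^2.
ᾱ = 0.1939, so room constant R = A/(1−ᾱ) = 355.301 m^2.
Lp = 105.8 + 10·log₁₀(4/355.301) = 105.8 + (-19.49) = 86.3 dB.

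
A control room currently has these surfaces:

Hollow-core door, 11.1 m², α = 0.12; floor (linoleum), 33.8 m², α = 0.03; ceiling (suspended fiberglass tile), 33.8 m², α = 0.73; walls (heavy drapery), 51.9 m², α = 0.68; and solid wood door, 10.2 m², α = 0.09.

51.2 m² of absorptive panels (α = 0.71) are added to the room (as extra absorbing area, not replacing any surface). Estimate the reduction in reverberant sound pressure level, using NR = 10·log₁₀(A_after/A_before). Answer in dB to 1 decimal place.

2.0 dB

Summing Sᵢαᵢ: 1.332 + 1.014 + 24.674 + 35.292 + 0.918 → A_before = 63.230 sabins.
Added absorption = 51.2 × 0.71 = 36.352 sabins.
A_after = 63.230 + 36.352 = 99.582 sabins.
Reduction = 10 log₁₀(A_after/A_before) = 10 log₁₀(1.5749) = 2.0 dB.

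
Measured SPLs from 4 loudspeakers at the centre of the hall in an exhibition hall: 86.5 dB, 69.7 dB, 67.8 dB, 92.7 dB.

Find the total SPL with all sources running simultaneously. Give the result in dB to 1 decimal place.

Converting to relative power and adding: 10^(86.5/10) + 10^(69.7/10) + 10^(67.8/10) + 10^(92.7/10) = 2.324e+09.
L_total = 10·log₁₀(2.324e+09) = 93.7 dB.

93.7 dB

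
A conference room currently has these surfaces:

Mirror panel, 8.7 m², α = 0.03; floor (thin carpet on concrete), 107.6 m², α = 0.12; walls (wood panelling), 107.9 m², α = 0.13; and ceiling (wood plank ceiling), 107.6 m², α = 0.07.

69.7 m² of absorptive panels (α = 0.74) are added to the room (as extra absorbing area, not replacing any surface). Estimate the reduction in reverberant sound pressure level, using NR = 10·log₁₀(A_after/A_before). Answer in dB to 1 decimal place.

Equivalent absorption area: A_before = 8.7×0.03 + 107.6×0.12 + 107.9×0.13 + 107.6×0.07 = 34.732 m².
Treatment contributes 69.7·0.74 = 51.578 sabins.
New total A_after = 86.310 sabins.
NR = 10·log₁₀(86.310/34.732) = 4.0 dB.

4.0 dB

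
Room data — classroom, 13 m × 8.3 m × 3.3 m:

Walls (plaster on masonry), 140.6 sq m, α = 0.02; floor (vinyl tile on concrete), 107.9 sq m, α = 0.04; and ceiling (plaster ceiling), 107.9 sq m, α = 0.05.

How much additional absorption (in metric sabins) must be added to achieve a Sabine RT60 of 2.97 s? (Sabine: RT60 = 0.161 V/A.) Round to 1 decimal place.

6.8 sabins

Summing Sᵢαᵢ: 2.812 + 4.316 + 5.395 → A₁ = 12.523 sabins.
Target A₂ = 0.161·356.07/2.97 = 19.302 sabins (V = 356.07 m³).
ΔA = A₂ − A₁ = 19.302 − 12.523 = 6.8 sabins.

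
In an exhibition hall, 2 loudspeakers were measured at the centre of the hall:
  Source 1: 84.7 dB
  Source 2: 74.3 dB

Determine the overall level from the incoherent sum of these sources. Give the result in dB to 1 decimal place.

85.1 dB

Converting to relative power and adding: 10^(84.7/10) + 10^(74.3/10) = 3.22e+08.
Combined level = 10 log₁₀(3.22e+08) = 85.1 dB.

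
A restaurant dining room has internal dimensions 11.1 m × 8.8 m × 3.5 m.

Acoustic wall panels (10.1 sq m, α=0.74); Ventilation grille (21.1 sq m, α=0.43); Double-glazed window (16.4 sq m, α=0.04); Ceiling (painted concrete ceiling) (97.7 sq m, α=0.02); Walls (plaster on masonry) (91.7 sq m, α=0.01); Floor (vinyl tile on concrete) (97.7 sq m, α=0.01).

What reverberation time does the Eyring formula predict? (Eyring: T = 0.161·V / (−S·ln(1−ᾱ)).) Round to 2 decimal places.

2.53 s

Total surface area S = 10.1 + 21.1 + 16.4 + 97.7 + 91.7 + 97.7 = 334.7 sq m.
Σ(Sᵢαᵢ) = 10.1×0.74 + 21.1×0.43 + 16.4×0.04 + 97.7×0.02 + 91.7×0.01 + 97.7×0.01 = 21.051.
ᾱ = 21.051 / 334.7 = 0.0629.
−S·ln(1−ᾱ) = −334.7 × ln(1 − 0.0629) = 21.744.
V = 11.1 × 8.8 × 3.5 = 341.88 m³.
RT60 = 0.161 × 341.88 / 21.744 = 2.53 s.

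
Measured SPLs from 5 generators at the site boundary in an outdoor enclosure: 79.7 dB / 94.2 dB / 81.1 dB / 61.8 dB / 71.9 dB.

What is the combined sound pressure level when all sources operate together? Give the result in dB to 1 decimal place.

Converting to relative power and adding: 10^(79.7/10) + 10^(94.2/10) + 10^(81.1/10) + 10^(61.8/10) + 10^(71.9/10) = 2.869e+09.
L_total = 10·log₁₀(2.869e+09) = 94.6 dB.

94.6 dB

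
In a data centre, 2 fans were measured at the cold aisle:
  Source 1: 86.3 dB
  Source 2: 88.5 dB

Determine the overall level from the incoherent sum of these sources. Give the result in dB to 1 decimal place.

90.5 dB

Sum in the linear (power) domain: Σ 10^(Lᵢ/10) = 10^(86.3/10) + 10^(88.5/10) = 1.135e+09.
L_total = 10·log₁₀(1.135e+09) = 90.5 dB.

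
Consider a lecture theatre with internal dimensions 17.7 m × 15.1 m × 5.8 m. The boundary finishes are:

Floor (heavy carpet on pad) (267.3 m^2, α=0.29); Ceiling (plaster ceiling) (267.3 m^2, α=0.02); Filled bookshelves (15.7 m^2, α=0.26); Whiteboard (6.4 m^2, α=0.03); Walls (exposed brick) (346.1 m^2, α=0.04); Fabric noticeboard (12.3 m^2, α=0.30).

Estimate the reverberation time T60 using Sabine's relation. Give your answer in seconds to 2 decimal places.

2.38 s

Equivalent absorption area: A = 267.3×0.29 + 267.3×0.02 + 15.7×0.26 + 6.4×0.03 + 346.1×0.04 + 12.3×0.30 = 104.671 m^2.
V = 17.7·15.1·5.8 = 1550.166 m³.
Sabine: RT60 = 0.161 × 1550.166 / 104.671 = 2.38 s.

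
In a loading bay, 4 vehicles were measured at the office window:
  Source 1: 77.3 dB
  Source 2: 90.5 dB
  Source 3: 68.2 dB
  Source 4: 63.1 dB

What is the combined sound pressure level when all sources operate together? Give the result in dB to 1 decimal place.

Σ 10^(Lᵢ/10) = 1.184e+09.
Combined level = 10 log₁₀(1.184e+09) = 90.7 dB.

90.7 dB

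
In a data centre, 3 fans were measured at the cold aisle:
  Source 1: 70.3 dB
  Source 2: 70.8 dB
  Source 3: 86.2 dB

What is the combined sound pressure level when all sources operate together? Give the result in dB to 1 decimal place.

Converting to relative power and adding: 10^(70.3/10) + 10^(70.8/10) + 10^(86.2/10) = 4.396e+08.
Back to dB: 10·log₁₀ Σ = 86.4 dB.

86.4 dB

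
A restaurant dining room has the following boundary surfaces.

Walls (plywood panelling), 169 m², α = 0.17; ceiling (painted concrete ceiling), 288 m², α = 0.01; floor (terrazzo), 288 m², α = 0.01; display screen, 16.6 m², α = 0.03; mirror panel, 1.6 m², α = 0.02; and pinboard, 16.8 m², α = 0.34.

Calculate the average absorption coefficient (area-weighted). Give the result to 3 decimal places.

Total surface area S = 780.0 m².
A = 169×0.17 + 288×0.01 + 288×0.01 + 16.6×0.03 + 1.6×0.02 + 16.8×0.34 = 40.732 sabins.
ᾱ = 40.732 / 780.0 = 0.052.

0.052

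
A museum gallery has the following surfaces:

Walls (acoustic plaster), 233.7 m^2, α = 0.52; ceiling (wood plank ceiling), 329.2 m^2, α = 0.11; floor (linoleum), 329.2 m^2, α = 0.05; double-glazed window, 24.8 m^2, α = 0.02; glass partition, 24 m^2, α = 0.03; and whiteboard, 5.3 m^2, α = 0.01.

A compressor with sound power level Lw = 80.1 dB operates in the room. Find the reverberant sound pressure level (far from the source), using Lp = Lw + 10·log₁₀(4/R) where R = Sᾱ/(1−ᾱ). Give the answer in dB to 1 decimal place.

Σ(Sᵢαᵢ) = 233.7×0.52 + 329.2×0.11 + 329.2×0.05 + 24.8×0.02 + 24×0.03 + 5.3×0.01 = 175.465; total area S = 946.2 m^2.
ᾱ = 175.465/946.2 = 0.1854; R = Sᾱ/(1−ᾱ) = 175.465/(1−0.1854) = 215.400 m^2.
Lp = Lw + 10 log₁₀(4/R) = 80.1 -17.31 = 62.8 dB.

62.8 dB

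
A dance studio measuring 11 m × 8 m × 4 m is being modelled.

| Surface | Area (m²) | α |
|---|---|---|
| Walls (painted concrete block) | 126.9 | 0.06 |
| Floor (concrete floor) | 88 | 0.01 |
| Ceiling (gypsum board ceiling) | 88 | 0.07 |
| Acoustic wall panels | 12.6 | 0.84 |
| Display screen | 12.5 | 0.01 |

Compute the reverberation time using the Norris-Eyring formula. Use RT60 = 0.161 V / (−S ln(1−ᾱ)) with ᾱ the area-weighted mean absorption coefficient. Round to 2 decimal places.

S = Σ Sᵢ = 328.0 m².
Σ(Sᵢαᵢ) = 126.9×0.06 + 88×0.01 + 88×0.07 + 12.6×0.84 + 12.5×0.01 = 25.363.
Mean coefficient ᾱ = A/S = 0.0773.
−S·ln(1−ᾱ) = −328.0 × ln(1 − 0.0773) = 26.388.
V = 11 × 8 × 4 = 352 m³.
RT60 = 0.161 × 352 / 26.388 = 2.15 s.

2.15 s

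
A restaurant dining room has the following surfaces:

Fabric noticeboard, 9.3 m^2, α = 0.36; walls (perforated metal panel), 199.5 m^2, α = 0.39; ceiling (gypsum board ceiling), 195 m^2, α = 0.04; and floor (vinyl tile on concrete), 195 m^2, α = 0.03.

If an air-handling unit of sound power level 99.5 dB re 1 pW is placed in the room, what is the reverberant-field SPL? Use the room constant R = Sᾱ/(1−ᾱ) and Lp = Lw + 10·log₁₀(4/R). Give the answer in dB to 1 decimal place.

85.0 dB

Σ(Sᵢαᵢ) = 9.3·0.36 + 199.5·0.39 + 195·0.04 + 195·0.03 = 94.803; total area S = 598.8 m^2.
ᾱ = 94.803/598.8 = 0.1583; R = Sᾱ/(1−ᾱ) = 94.803/(1−0.1583) = 112.633 m^2.
Lp = Lw + 10 log₁₀(4/R) = 99.5 -14.50 = 85.0 dB.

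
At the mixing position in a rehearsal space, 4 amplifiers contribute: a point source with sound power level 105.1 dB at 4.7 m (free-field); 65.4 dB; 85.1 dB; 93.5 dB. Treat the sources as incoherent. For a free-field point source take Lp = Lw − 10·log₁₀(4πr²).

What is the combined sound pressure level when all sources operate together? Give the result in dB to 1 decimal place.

Source at 4.7 m: Lp = 105.1 − 10·log₁₀(4π·4.7²) = 105.1 − 10·log₁₀(277.591) = 80.7 dB.
Σ 10^(Lᵢ/10) = 2.683e+09.
Back to dB: 10·log₁₀ Σ = 94.3 dB.

94.3 dB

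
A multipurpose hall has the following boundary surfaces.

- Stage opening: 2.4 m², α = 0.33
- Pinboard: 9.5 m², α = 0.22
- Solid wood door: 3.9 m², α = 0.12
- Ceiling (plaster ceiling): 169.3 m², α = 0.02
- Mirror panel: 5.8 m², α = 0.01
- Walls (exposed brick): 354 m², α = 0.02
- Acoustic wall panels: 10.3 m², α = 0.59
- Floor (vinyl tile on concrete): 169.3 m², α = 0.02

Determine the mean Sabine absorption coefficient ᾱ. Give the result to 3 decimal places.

S = Σ Sᵢ = 2.4 + 9.5 + 3.9 + 169.3 + 5.8 + 354 + 10.3 + 169.3 = 724.5 m².
Σ(Sᵢαᵢ) = 2.4*0.33 + 9.5*0.22 + 3.9*0.12 + 169.3*0.02 + 5.8*0.01 + 354*0.02 + 10.3*0.59 + 169.3*0.02 = 23.337.
ᾱ = 23.337 / 724.5 = 0.032.

0.032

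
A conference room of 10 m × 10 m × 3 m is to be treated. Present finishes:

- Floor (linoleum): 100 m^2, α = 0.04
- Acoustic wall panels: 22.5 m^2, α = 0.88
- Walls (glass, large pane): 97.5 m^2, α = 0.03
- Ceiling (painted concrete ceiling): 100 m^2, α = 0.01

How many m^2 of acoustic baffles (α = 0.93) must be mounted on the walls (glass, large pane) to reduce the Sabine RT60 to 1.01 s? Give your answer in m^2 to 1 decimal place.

Equivalent absorption area: A₁ = 100·0.04 + 22.5·0.88 + 97.5·0.03 + 100·0.01 = 27.725 m^2.
Required A₂ = 0.161·300/1.01 = 47.822 sabins.
Absorption to add: 47.822 − 27.725 = 20.097 sabins.
Each m^2 of panel replacing the walls (glass, large pane) adds (0.93 − 0.03) = 0.90 sabins.
Panel area = 20.097 / 0.90 = 22.3 m^2.

22.3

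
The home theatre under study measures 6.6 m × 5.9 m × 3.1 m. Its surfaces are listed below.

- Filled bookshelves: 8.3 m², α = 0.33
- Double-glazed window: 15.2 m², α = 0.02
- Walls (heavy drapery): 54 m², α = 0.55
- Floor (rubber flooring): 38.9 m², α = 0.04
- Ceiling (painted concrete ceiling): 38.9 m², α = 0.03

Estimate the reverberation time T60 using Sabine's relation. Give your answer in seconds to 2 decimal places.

A = Σ Sᵢαᵢ = 8.3*0.33 + 15.2*0.02 + 54*0.55 + 38.9*0.04 + 38.9*0.03 = 35.466 sabins.
V = 6.6·5.9·3.1 = 120.714 m³.
RT60 = 0.161 · V / A = 0.161 × 120.714 / 35.466 = 0.55 s.

0.55 s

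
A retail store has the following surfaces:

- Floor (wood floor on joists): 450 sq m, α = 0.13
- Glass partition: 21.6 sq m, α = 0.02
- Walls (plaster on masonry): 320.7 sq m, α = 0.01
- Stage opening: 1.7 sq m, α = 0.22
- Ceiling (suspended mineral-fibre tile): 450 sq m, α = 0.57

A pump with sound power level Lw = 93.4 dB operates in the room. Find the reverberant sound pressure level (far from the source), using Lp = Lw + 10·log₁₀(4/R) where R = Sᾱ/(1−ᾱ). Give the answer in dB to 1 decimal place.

Σ(Sᵢαᵢ) = 450·0.13 + 21.6·0.02 + 320.7·0.01 + 1.7·0.22 + 450·0.57 = 319.013; total area S = 1244.0 sq m.
ᾱ = 0.2564, so room constant R = A/(1−ᾱ) = 429.012 sq m.
Lp = Lw + 10 log₁₀(4/R) = 93.4 -20.30 = 73.1 dB.

73.1 dB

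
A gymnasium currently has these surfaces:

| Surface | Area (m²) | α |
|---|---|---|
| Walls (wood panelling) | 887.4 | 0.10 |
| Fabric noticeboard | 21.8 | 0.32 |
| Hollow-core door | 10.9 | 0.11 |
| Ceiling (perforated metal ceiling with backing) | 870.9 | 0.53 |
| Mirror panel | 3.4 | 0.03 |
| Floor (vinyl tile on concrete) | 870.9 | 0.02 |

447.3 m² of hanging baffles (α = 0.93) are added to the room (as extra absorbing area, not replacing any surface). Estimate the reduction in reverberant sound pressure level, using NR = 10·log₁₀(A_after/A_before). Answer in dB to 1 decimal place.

A_before = Σ Sᵢαᵢ = 887.4·0.10 + 21.8·0.32 + 10.9·0.11 + 870.9·0.53 + 3.4·0.03 + 870.9·0.02 = 576.012 sabins.
Added absorption = 447.3 × 0.93 = 415.989 sabins.
A_after = 576.012 + 415.989 = 992.001 sabins.
NR = 10·log₁₀(992.001/576.012) = 2.4 dB.

2.4 dB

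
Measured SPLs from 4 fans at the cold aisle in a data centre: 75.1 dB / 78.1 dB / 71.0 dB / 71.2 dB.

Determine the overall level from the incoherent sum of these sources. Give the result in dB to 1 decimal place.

Σ 10^(Lᵢ/10) = 1.227e+08.
Back to dB: 10·log₁₀ Σ = 80.9 dB.

80.9 dB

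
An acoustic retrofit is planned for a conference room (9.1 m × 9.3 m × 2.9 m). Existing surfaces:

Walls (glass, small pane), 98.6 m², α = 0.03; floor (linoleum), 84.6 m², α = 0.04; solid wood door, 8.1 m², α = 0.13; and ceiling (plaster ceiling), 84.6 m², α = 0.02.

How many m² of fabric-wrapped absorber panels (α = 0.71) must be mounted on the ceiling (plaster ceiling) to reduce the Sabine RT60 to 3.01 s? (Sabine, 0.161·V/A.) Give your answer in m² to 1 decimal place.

5.9

A₁ = Σ Sᵢαᵢ = 98.6*0.03 + 84.6*0.04 + 8.1*0.13 + 84.6*0.02 = 9.087 sabins.
V = 245.427 m³. Target absorption A₂ = 0.161 × 245.427 / 3.01 = 13.127 sabins.
ΔA needed = 13.127 − 9.087 = 4.040 sabins.
Each m² of panel replacing the ceiling (plaster ceiling) adds (0.71 − 0.02) = 0.69 sabins.
Panel area = 4.040 / 0.69 = 5.9 m².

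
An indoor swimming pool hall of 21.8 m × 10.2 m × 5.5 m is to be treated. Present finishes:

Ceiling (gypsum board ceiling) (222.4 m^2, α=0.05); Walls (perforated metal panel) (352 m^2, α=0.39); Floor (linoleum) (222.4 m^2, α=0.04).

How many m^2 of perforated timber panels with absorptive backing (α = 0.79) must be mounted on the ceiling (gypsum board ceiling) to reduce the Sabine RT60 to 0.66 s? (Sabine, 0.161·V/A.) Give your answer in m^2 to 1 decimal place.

190.6

Summing Sᵢαᵢ: 11.120 + 137.280 + 8.896 → A₁ = 157.296 sabins.
Required A₂ = 0.161·1222.98/0.66 = 298.333 sabins.
ΔA needed = 298.333 − 157.296 = 141.037 sabins.
Each m^2 of panel replacing the ceiling (gypsum board ceiling) adds (0.79 − 0.05) = 0.74 sabins.
Area = ΔA/Δα = 141.037/0.74 = 190.6 m^2.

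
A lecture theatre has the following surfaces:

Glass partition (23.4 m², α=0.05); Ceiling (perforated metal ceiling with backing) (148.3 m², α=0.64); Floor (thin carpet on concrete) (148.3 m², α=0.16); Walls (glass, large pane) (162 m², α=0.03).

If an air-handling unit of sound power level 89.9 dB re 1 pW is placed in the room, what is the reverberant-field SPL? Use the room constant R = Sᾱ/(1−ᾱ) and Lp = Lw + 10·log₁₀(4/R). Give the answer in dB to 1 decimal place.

73.7 dB

Σ(Sᵢαᵢ) = 23.4×0.05 + 148.3×0.64 + 148.3×0.16 + 162×0.03 = 124.670; total area S = 482.0 m².
ᾱ = 0.2587, so room constant R = A/(1−ᾱ) = 168.178 m².
Lp = 89.9 + 10·log₁₀(4/168.178) = 89.9 + (-16.24) = 73.7 dB.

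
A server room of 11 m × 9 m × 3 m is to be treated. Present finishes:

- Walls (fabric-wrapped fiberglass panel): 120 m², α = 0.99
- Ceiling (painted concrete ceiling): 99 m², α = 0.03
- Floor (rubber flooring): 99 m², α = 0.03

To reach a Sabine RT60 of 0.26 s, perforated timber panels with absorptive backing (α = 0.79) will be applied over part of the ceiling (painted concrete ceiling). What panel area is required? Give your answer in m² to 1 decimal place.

A₁ = Σ Sᵢαᵢ = 120×0.99 + 99×0.03 + 99×0.03 = 124.740 sabins.
Required A₂ = 0.161·297/0.26 = 183.912 sabins.
ΔA needed = 183.912 − 124.740 = 59.172 sabins.
Each m² of panel replacing the ceiling (painted concrete ceiling) adds (0.79 − 0.03) = 0.76 sabins.
Panel area = 59.172 / 0.76 = 77.9 m².

77.9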